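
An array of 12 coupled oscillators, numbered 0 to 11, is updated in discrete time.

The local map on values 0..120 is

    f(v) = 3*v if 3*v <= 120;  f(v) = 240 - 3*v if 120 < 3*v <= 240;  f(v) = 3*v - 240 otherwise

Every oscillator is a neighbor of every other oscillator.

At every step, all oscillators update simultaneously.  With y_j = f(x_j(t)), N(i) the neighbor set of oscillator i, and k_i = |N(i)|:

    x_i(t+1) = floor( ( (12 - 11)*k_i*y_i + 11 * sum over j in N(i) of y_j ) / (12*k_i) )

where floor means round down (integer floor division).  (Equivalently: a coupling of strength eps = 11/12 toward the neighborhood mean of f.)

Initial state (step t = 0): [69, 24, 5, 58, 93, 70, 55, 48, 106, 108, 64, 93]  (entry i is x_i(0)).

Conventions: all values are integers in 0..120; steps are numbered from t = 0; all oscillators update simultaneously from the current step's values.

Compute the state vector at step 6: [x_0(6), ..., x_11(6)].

Simulating step by step:
t=0: [69, 24, 5, 58, 93, 70, 55, 48, 106, 108, 64, 93]
t=1: [56, 56, 56, 56, 56, 56, 56, 56, 56, 56, 56, 56]
t=2: [72, 72, 72, 72, 72, 72, 72, 72, 72, 72, 72, 72]
t=3: [24, 24, 24, 24, 24, 24, 24, 24, 24, 24, 24, 24]
t=4: [72, 72, 72, 72, 72, 72, 72, 72, 72, 72, 72, 72]
t=5: [24, 24, 24, 24, 24, 24, 24, 24, 24, 24, 24, 24]
t=6: [72, 72, 72, 72, 72, 72, 72, 72, 72, 72, 72, 72]

Answer: [72, 72, 72, 72, 72, 72, 72, 72, 72, 72, 72, 72]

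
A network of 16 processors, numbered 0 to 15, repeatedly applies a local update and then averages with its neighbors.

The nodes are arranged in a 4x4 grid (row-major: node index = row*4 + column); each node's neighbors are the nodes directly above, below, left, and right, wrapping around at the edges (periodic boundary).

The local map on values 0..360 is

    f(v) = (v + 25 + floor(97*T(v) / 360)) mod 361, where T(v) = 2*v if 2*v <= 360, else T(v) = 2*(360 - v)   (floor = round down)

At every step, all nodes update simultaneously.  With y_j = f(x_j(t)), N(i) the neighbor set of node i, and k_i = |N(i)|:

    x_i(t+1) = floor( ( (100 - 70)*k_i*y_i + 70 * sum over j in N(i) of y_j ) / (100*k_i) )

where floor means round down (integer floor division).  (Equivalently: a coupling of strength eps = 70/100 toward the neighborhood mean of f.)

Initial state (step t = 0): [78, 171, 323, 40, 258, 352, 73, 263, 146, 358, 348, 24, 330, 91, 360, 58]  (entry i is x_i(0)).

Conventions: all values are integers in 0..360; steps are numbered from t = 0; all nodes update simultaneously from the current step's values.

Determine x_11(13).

Answer: x_11(13) = 312

Derivation:
t=0: [78, 171, 323, 40, 258, 352, 73, 263, 146, 358, 348, 24, 330, 91, 360, 58]
t=1: [169, 145, 95, 131, 233, 143, 108, 210, 150, 86, 48, 144, 120, 109, 60, 65]
t=2: [262, 230, 188, 224, 290, 234, 202, 267, 240, 185, 153, 212, 212, 185, 137, 177]
t=3: [331, 320, 300, 321, 339, 324, 309, 330, 324, 304, 282, 309, 316, 297, 274, 297]
t=4: [7, 129, 169, 129, 10, 68, 126, 6, 67, 233, 227, 126, 128, 231, 351, 168]
t=5: [134, 202, 205, 178, 69, 179, 200, 132, 179, 256, 233, 199, 201, 235, 218, 204]
t=6: [253, 298, 310, 279, 224, 280, 297, 252, 280, 320, 321, 297, 298, 321, 319, 310]
t=7: [342, 227, 186, 221, 335, 286, 227, 341, 286, 125, 127, 227, 227, 128, 3, 186]
t=8: [175, 252, 265, 207, 131, 258, 252, 175, 258, 264, 222, 252, 252, 222, 192, 265]
t=9: [299, 326, 328, 316, 288, 317, 326, 299, 317, 332, 326, 326, 326, 326, 323, 328]
t=10: [171, 68, 7, 128, 231, 67, 68, 171, 67, 7, 8, 68, 68, 8, 7, 7]
t=11: [227, 124, 100, 179, 243, 146, 124, 227, 146, 68, 68, 124, 124, 68, 35, 100]
t=12: [282, 218, 194, 265, 299, 230, 218, 282, 230, 171, 150, 218, 218, 150, 130, 194]
t=13: [338, 312, 303, 332, 342, 321, 312, 338, 321, 289, 277, 312, 312, 277, 264, 303]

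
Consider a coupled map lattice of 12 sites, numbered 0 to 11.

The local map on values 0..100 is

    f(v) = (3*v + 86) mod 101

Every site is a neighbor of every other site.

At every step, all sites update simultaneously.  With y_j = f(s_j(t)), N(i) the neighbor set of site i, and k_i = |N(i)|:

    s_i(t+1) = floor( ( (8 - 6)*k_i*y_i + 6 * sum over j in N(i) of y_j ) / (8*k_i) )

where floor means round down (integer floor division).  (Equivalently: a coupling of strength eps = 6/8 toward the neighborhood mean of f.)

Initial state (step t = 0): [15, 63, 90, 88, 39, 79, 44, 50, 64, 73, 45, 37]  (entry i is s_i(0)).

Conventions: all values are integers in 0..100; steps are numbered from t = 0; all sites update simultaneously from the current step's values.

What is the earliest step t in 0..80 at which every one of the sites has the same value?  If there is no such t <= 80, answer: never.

Simulating step by step:
t=0: [15, 63, 90, 88, 39, 79, 44, 50, 64, 73, 45, 37]  (not all equal)
t=1: [37, 45, 41, 40, 32, 35, 34, 38, 45, 32, 35, 49]  (not all equal)
t=2: [65, 51, 49, 48, 62, 64, 63, 66, 51, 62, 64, 53]  (not all equal)
t=3: [62, 54, 53, 52, 60, 61, 61, 62, 54, 60, 61, 55]  (not all equal)
t=4: [59, 55, 55, 54, 58, 59, 59, 59, 55, 58, 59, 56]  (not all equal)
t=5: [56, 54, 54, 53, 55, 56, 56, 56, 54, 55, 56, 54]  (not all equal)
t=6: [49, 48, 48, 47, 48, 49, 49, 49, 48, 48, 49, 48]  (not all equal)
t=7: [29, 28, 28, 28, 28, 29, 29, 29, 28, 28, 29, 28]  (not all equal)
t=8: [70, 70, 70, 70, 70, 70, 70, 70, 70, 70, 70, 70]  (all equal)

Answer: 8
Key observation: Synchronization is absorbing here: once all sites are equal they stay equal, and step 8 is the first all-equal step.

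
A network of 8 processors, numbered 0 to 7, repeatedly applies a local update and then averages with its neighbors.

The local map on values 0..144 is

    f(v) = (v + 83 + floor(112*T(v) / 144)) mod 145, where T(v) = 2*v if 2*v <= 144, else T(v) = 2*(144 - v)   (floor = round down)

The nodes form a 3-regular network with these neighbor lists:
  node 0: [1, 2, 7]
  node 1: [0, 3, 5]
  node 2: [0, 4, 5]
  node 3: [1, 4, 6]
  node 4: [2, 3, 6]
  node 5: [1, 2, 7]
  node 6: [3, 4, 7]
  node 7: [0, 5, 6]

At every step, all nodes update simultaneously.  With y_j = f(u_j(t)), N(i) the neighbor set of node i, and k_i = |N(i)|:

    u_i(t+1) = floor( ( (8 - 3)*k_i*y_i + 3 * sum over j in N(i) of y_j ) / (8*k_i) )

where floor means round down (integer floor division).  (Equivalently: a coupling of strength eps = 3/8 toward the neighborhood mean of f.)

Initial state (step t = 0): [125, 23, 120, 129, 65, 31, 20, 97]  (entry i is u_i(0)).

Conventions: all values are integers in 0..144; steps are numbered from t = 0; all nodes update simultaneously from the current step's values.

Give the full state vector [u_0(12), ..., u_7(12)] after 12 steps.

Answer: [104, 104, 104, 104, 104, 104, 104, 104]

Derivation:
t=0: [125, 23, 120, 129, 65, 31, 20, 97]
t=1: [100, 113, 86, 103, 104, 53, 121, 97]
t=2: [106, 97, 106, 102, 104, 85, 98, 101]
t=3: [103, 107, 104, 105, 104, 110, 106, 106]
t=4: [103, 102, 103, 103, 103, 101, 103, 102]
t=5: [104, 104, 104, 104, 104, 104, 104, 104]
t=6: [104, 104, 104, 104, 104, 104, 104, 104]
t=7: [104, 104, 104, 104, 104, 104, 104, 104]
t=8: [104, 104, 104, 104, 104, 104, 104, 104]
t=9: [104, 104, 104, 104, 104, 104, 104, 104]
t=10: [104, 104, 104, 104, 104, 104, 104, 104]
t=11: [104, 104, 104, 104, 104, 104, 104, 104]
t=12: [104, 104, 104, 104, 104, 104, 104, 104]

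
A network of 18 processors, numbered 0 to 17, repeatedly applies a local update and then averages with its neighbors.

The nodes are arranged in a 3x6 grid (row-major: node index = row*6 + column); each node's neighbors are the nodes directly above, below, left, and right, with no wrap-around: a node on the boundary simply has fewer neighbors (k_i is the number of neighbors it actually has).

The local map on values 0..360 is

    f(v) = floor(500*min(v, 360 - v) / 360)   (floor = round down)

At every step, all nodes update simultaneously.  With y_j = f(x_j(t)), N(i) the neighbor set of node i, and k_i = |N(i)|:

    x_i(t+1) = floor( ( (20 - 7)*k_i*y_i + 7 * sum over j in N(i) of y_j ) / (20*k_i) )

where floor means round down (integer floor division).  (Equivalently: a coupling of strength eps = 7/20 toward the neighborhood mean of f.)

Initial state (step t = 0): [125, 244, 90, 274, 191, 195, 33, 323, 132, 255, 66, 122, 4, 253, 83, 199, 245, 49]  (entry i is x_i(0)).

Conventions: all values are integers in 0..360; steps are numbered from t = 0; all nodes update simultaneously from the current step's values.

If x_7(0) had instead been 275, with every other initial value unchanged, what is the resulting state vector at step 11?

Answer: [233, 240, 245, 241, 229, 223, 226, 230, 238, 238, 226, 220, 222, 221, 225, 229, 223, 219]
Key observation: This trace re-runs the system from the modified initial state.

Derivation:
t=0: [125, 244, 90, 274, 191, 195, 33, 275, 132, 255, 66, 122, 4, 253, 83, 199, 245, 49]
t=1: [148, 153, 135, 136, 203, 219, 63, 123, 162, 148, 121, 155, 37, 123, 139, 193, 147, 101]
t=2: [185, 203, 194, 193, 205, 202, 106, 171, 212, 204, 182, 198, 78, 158, 198, 220, 195, 164]
t=3: [221, 224, 225, 227, 221, 219, 164, 223, 212, 217, 237, 227, 134, 208, 218, 204, 226, 227]
t=4: [198, 188, 188, 187, 189, 192, 213, 196, 200, 196, 177, 183, 197, 204, 201, 208, 187, 184]
t=5: [223, 235, 236, 237, 237, 235, 211, 224, 224, 227, 242, 243, 220, 218, 218, 217, 237, 243]
t=6: [189, 176, 173, 171, 169, 170, 200, 189, 187, 182, 165, 163, 196, 195, 196, 192, 171, 163]
t=7: [235, 241, 240, 238, 234, 233, 226, 235, 239, 242, 231, 227, 226, 229, 229, 234, 234, 227]
t=8: [173, 166, 166, 168, 174, 177, 182, 173, 168, 166, 177, 182, 185, 180, 178, 174, 176, 182]
t=9: [239, 232, 230, 233, 241, 244, 244, 240, 234, 232, 243, 246, 244, 247, 245, 240, 244, 246]
t=10: [168, 175, 178, 175, 165, 161, 162, 166, 173, 174, 163, 158, 160, 158, 161, 165, 161, 158]
t=11: [233, 240, 245, 241, 229, 223, 226, 230, 238, 238, 226, 220, 222, 221, 225, 229, 223, 219]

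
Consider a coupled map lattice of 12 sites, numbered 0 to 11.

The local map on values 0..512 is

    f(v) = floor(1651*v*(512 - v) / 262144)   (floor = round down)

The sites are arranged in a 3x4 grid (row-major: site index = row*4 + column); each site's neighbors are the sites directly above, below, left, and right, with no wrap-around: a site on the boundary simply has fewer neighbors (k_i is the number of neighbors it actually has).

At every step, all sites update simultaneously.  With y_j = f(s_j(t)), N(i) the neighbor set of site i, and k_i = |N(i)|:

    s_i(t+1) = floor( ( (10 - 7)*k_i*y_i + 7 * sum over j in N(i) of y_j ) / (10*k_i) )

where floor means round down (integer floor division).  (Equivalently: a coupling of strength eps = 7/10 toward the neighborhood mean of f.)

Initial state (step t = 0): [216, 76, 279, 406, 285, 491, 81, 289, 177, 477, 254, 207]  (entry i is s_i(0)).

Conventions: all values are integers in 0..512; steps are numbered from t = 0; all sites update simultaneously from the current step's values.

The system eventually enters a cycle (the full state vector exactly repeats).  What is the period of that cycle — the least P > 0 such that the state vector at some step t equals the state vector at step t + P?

Answer: 2
Key observation: The state at step 12, [412, 412, 412, 412, 412, 412, 412, 412, 412, 412, 412, 412], reappears at step 14 — and no state repeats earlier — so the cycle the system enters has period 2.

Derivation:
t=0: [216, 76, 279, 406, 285, 491, 81, 289, 177, 477, 254, 207]
t=1: [335, 266, 285, 366, 317, 183, 291, 328, 291, 229, 291, 405]
t=2: [392, 394, 391, 376, 386, 396, 396, 350, 400, 399, 374, 356]
t=3: [298, 293, 299, 325, 294, 291, 308, 331, 290, 293, 312, 343]
t=4: [402, 402, 395, 386, 403, 402, 394, 379, 403, 401, 389, 378]
t=5: [277, 281, 291, 304, 276, 280, 295, 309, 277, 283, 298, 312]
t=6: [409, 407, 403, 399, 409, 407, 402, 396, 409, 406, 401, 396]
t=7: [266, 269, 276, 282, 265, 270, 278, 285, 267, 271, 279, 285]
t=8: [411, 411, 409, 408, 411, 410, 409, 407, 411, 410, 409, 407]
t=9: [261, 262, 264, 267, 261, 262, 265, 267, 261, 263, 265, 267]
t=10: [412, 412, 411, 411, 412, 412, 411, 411, 412, 412, 411, 411]
t=11: [259, 259, 260, 261, 259, 259, 260, 261, 259, 259, 260, 261]
t=12: [412, 412, 412, 412, 412, 412, 412, 412, 412, 412, 412, 412]
t=13: [259, 259, 259, 259, 259, 259, 259, 259, 259, 259, 259, 259]
t=14: [412, 412, 412, 412, 412, 412, 412, 412, 412, 412, 412, 412]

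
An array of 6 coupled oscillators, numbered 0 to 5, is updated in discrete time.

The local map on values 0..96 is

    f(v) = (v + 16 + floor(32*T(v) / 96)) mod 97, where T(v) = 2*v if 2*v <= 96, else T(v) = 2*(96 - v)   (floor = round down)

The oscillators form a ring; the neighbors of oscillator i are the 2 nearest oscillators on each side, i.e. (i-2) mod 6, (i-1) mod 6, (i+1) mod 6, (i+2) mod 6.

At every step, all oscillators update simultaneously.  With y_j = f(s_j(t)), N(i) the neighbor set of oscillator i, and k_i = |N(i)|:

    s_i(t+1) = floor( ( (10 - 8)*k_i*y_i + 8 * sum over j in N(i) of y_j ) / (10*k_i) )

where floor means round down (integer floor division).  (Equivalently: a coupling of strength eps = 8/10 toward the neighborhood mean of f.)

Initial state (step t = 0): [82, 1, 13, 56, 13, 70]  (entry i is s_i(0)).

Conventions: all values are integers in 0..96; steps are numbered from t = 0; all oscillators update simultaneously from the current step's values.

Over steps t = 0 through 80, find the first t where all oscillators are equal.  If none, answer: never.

Simulating step by step:
t=0: [82, 1, 13, 56, 13, 70]  (not all equal)
t=1: [21, 14, 20, 19, 18, 14]  (not all equal)
t=2: [44, 45, 46, 44, 46, 44]  (not all equal)
t=3: [90, 90, 90, 90, 90, 90]  (all equal)

Answer: 3
Key observation: Synchronization is absorbing here: once all oscillators are equal they stay equal, and step 3 is the first all-equal step.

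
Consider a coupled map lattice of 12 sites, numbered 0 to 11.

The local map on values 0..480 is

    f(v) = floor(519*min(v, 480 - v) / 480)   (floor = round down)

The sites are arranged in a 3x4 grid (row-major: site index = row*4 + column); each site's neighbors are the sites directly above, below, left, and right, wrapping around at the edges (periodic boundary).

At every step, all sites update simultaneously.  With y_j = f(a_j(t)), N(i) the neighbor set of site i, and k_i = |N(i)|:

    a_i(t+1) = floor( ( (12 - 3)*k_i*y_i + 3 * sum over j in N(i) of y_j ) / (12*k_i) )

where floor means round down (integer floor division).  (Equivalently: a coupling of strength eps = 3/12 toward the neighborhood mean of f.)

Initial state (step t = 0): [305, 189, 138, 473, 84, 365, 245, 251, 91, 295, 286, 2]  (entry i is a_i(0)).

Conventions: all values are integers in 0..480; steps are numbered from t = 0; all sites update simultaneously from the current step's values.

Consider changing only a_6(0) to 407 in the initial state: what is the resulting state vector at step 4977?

Answer: [239, 240, 240, 240, 239, 240, 240, 240, 238, 239, 240, 239]
Key observation: The state at step 37, [239, 240, 240, 240, 239, 240, 240, 240, 238, 239, 240, 239], reappears at step 41: the system is in a cycle of period 4 from step 37 on.  Therefore the state at step 4977 equals the state at step 37 + ((4977 - 37) mod 4) = 37, which is [239, 240, 240, 240, 239, 240, 240, 240, 238, 239, 240, 239].

Derivation:
t=0: [305, 189, 138, 473, 84, 365, 407, 251, 91, 295, 286, 2]
t=1: [166, 194, 142, 41, 108, 128, 104, 196, 103, 189, 183, 36]
t=2: [164, 198, 149, 69, 126, 143, 127, 177, 116, 193, 179, 63]
t=3: [167, 204, 159, 92, 142, 158, 146, 169, 130, 198, 180, 87]
t=4: [173, 210, 170, 113, 156, 174, 162, 167, 145, 205, 185, 108]
t=5: [182, 218, 182, 133, 170, 190, 178, 171, 160, 213, 193, 128]
t=6: [192, 227, 195, 151, 184, 206, 193, 179, 176, 223, 203, 147]
t=7: [205, 238, 209, 170, 199, 222, 208, 190, 192, 235, 215, 166]
t=8: [219, 251, 224, 189, 215, 239, 224, 203, 209, 249, 229, 185]
t=9: [233, 246, 240, 209, 232, 254, 241, 219, 226, 247, 243, 205]
t=10: [249, 252, 256, 229, 248, 246, 255, 236, 243, 250, 253, 225]
t=11: [249, 246, 242, 247, 250, 251, 244, 252, 253, 248, 244, 244]
t=12: [249, 252, 256, 251, 247, 248, 254, 247, 246, 250, 254, 253]
t=13: [249, 246, 242, 246, 250, 249, 244, 249, 251, 248, 244, 245]
t=14: [249, 252, 256, 252, 248, 249, 254, 249, 247, 250, 254, 253]
t=15: [248, 246, 242, 246, 249, 248, 244, 248, 250, 247, 244, 245]
t=16: [250, 252, 256, 252, 249, 250, 254, 250, 248, 251, 254, 253]
t=17: [247, 246, 242, 245, 248, 247, 244, 247, 249, 247, 244, 245]
t=18: [251, 252, 256, 253, 250, 251, 254, 251, 249, 251, 254, 253]
t=19: [247, 245, 242, 245, 247, 246, 244, 246, 248, 246, 244, 245]
t=20: [251, 253, 256, 253, 251, 253, 254, 253, 250, 253, 254, 253]
t=21: [246, 244, 242, 244, 246, 245, 244, 245, 247, 245, 244, 245]
t=22: [253, 254, 256, 254, 253, 254, 255, 254, 251, 253, 255, 253]
t=23: [245, 244, 242, 244, 245, 244, 243, 244, 246, 244, 243, 244]
t=24: [254, 255, 256, 255, 254, 255, 255, 255, 253, 254, 255, 254]
t=25: [243, 243, 242, 243, 243, 243, 242, 243, 244, 243, 243, 243]
t=26: [255, 256, 256, 256, 255, 256, 256, 256, 255, 255, 256, 255]
t=27: [242, 242, 242, 242, 242, 242, 242, 242, 243, 242, 242, 242]
t=28: [256, 257, 257, 257, 256, 257, 257, 257, 256, 256, 257, 256]
t=29: [241, 241, 241, 241, 241, 241, 241, 241, 242, 241, 241, 241]
t=30: [257, 258, 258, 258, 257, 258, 258, 258, 257, 257, 258, 257]
t=31: [240, 240, 240, 240, 240, 240, 240, 240, 241, 240, 240, 240]
t=32: [258, 259, 259, 259, 258, 259, 259, 259, 258, 258, 259, 258]
t=33: [239, 238, 238, 238, 239, 238, 238, 238, 240, 239, 238, 239]
t=34: [257, 257, 257, 257, 257, 257, 257, 257, 258, 257, 257, 257]
t=35: [240, 241, 241, 241, 240, 241, 241, 241, 240, 240, 241, 240]
t=36: [258, 258, 258, 258, 258, 258, 258, 258, 259, 258, 258, 258]
t=37: [239, 240, 240, 240, 239, 240, 240, 240, 238, 239, 240, 239]
t=38: [258, 258, 259, 258, 258, 258, 259, 258, 257, 258, 258, 258]
t=39: [240, 239, 238, 239, 240, 239, 238, 239, 240, 240, 239, 240]
t=40: [258, 258, 257, 258, 258, 258, 257, 258, 259, 258, 258, 258]
t=41: [239, 240, 240, 240, 239, 240, 240, 240, 238, 239, 240, 239]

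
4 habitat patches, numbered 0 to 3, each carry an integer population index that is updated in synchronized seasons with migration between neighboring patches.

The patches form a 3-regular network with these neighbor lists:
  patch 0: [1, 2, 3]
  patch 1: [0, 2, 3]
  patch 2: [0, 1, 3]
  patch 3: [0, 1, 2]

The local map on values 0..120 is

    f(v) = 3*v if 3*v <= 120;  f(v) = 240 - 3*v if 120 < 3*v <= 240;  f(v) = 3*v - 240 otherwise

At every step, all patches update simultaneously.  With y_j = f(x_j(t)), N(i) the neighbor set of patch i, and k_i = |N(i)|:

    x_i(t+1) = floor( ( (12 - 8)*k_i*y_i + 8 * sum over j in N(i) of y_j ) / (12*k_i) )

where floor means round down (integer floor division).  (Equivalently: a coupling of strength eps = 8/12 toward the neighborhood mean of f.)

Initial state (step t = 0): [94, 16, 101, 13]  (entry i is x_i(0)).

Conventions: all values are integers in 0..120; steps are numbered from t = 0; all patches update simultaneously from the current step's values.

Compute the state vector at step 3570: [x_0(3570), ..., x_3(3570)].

Simulating step by step:
t=0: [94, 16, 101, 13]
t=1: [47, 48, 49, 47]
t=2: [97, 96, 96, 97]
t=3: [49, 49, 49, 49]
t=4: [93, 93, 93, 93]
t=5: [39, 39, 39, 39]
t=6: [117, 117, 117, 117]
t=7: [111, 111, 111, 111]
t=8: [93, 93, 93, 93]

Answer: [117, 117, 117, 117]
Key observation: The state at step 4, [93, 93, 93, 93], reappears at step 8: the system is in a cycle of period 4 from step 4 on.  Therefore the state at step 3570 equals the state at step 4 + ((3570 - 4) mod 4) = 6, which is [117, 117, 117, 117].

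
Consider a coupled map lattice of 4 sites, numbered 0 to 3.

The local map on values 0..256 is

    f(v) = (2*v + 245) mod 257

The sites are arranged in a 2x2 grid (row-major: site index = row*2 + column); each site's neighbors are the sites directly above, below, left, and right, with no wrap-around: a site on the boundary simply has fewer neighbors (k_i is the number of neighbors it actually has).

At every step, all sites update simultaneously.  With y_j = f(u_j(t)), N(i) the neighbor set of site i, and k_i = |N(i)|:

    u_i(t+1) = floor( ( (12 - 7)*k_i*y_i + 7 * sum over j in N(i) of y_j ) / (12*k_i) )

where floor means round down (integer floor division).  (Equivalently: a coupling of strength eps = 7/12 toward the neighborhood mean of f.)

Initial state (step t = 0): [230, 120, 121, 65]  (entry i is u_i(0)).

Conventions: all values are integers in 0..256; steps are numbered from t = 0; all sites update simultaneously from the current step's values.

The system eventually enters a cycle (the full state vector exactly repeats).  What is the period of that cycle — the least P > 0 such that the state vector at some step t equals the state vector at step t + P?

Answer: 16
Key observation: The state at step 19, [254, 254, 254, 254], reappears at step 35 — and no state repeats earlier — so the cycle the system enters has period 16.

Derivation:
t=0: [230, 120, 121, 65]
t=1: [213, 185, 185, 182]
t=2: [124, 115, 115, 98]
t=3: [225, 213, 213, 203]
t=4: [167, 158, 158, 148]
t=5: [54, 46, 46, 38]
t=6: [86, 80, 80, 73]
t=7: [153, 147, 147, 142]
t=8: [30, 25, 25, 20]
t=9: [42, 38, 38, 33]
t=10: [67, 63, 63, 59]
t=11: [117, 114, 114, 110]
t=12: [218, 215, 215, 212]
t=13: [163, 161, 161, 158]
t=14: [54, 52, 52, 50]
t=15: [93, 92, 92, 90]
t=16: [172, 171, 171, 170]
t=17: [73, 73, 73, 72]
t=18: [134, 133, 133, 133]
t=19: [254, 254, 254, 254]
t=20: [239, 239, 239, 239]
t=21: [209, 209, 209, 209]
t=22: [149, 149, 149, 149]
t=23: [29, 29, 29, 29]
t=24: [46, 46, 46, 46]
t=25: [80, 80, 80, 80]
t=26: [148, 148, 148, 148]
t=27: [27, 27, 27, 27]
t=28: [42, 42, 42, 42]
t=29: [72, 72, 72, 72]
t=30: [132, 132, 132, 132]
t=31: [252, 252, 252, 252]
t=32: [235, 235, 235, 235]
t=33: [201, 201, 201, 201]
t=34: [133, 133, 133, 133]
t=35: [254, 254, 254, 254]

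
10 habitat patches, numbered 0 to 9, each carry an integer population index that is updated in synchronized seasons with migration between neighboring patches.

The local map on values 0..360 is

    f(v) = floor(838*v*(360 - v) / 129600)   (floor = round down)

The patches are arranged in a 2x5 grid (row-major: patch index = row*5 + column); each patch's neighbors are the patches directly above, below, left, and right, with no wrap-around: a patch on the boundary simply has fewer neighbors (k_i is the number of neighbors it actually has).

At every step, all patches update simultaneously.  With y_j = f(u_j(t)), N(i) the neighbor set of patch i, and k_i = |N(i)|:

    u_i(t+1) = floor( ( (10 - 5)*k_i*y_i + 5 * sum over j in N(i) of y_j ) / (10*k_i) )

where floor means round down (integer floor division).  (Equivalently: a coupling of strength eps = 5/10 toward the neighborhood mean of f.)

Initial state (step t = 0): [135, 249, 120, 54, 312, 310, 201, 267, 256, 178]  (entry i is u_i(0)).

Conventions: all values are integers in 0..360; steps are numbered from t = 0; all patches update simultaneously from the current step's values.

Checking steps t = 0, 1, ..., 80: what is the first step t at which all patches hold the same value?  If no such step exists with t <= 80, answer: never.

Simulating step by step:
t=0: [135, 249, 120, 54, 312, 310, 201, 267, 256, 178]  (not all equal)
t=1: [167, 187, 167, 128, 126, 150, 176, 174, 165, 171]  (not all equal)
t=2: [207, 208, 205, 197, 195, 205, 208, 208, 205, 203]  (not all equal)
t=3: [204, 204, 205, 206, 207, 204, 204, 204, 205, 206]  (not all equal)
t=4: [205, 205, 205, 204, 204, 205, 205, 205, 205, 204]  (not all equal)
t=5: [205, 205, 205, 205, 205, 205, 205, 205, 205, 205]  (all equal)

Answer: 5
Key observation: Synchronization is absorbing here: once all patches are equal they stay equal, and step 5 is the first all-equal step.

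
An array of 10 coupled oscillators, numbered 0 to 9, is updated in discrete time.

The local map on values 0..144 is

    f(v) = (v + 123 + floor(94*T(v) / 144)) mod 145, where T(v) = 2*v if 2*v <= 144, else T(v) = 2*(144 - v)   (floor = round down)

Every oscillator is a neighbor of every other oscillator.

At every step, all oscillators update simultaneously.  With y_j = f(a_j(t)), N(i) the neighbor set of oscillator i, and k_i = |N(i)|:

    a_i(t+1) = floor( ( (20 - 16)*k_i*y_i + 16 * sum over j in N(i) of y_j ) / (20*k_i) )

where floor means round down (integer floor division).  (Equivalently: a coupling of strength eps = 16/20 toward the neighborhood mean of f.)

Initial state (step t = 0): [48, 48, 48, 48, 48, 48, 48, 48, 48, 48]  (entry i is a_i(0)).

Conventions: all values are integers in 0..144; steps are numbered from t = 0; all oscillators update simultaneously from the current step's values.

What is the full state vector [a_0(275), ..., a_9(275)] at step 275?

Simulating step by step:
t=0: [48, 48, 48, 48, 48, 48, 48, 48, 48, 48]
t=1: [88, 88, 88, 88, 88, 88, 88, 88, 88, 88]
t=2: [139, 139, 139, 139, 139, 139, 139, 139, 139, 139]
t=3: [123, 123, 123, 123, 123, 123, 123, 123, 123, 123]
t=4: [128, 128, 128, 128, 128, 128, 128, 128, 128, 128]
t=5: [126, 126, 126, 126, 126, 126, 126, 126, 126, 126]
t=6: [127, 127, 127, 127, 127, 127, 127, 127, 127, 127]
t=7: [127, 127, 127, 127, 127, 127, 127, 127, 127, 127]

Answer: [127, 127, 127, 127, 127, 127, 127, 127, 127, 127]
Key observation: The state at step 6, [127, 127, 127, 127, 127, 127, 127, 127, 127, 127], reappears at step 7: the system is in a cycle of period 1 from step 6 on.  Therefore the state at step 275 equals the state at step 6 + ((275 - 6) mod 1) = 6, which is [127, 127, 127, 127, 127, 127, 127, 127, 127, 127].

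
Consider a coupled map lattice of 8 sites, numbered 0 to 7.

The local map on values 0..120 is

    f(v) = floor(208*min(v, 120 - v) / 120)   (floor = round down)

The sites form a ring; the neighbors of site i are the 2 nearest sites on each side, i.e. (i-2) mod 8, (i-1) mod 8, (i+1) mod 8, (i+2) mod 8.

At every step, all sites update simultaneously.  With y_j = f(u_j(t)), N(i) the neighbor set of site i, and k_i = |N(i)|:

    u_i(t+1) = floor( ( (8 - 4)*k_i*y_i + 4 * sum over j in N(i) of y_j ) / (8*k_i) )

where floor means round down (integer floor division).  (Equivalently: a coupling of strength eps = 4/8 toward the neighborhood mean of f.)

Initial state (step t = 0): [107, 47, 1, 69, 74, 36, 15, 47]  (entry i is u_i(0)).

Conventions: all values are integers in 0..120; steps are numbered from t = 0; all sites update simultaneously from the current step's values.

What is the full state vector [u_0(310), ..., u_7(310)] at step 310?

Simulating step by step:
t=0: [107, 47, 1, 69, 74, 36, 15, 47]
t=1: [34, 64, 34, 71, 61, 65, 43, 64]
t=2: [69, 85, 71, 86, 89, 92, 81, 89]
t=3: [77, 65, 74, 59, 58, 52, 63, 59]
t=4: [83, 92, 85, 96, 96, 95, 94, 95]
t=5: [56, 50, 54, 44, 44, 42, 46, 46]
t=6: [90, 86, 88, 78, 78, 74, 80, 81]
t=7: [57, 59, 59, 69, 70, 74, 68, 65]
t=8: [97, 98, 97, 90, 87, 84, 89, 93]
t=9: [41, 41, 42, 50, 54, 57, 52, 47]
t=10: [74, 74, 76, 84, 89, 92, 87, 81]
t=11: [74, 75, 72, 63, 56, 53, 59, 66]
t=12: [84, 83, 85, 92, 95, 94, 96, 90]
t=13: [58, 59, 57, 50, 45, 45, 45, 52]
t=14: [96, 97, 94, 87, 81, 80, 82, 89]
t=15: [45, 44, 48, 56, 63, 64, 61, 53]
t=16: [83, 81, 85, 92, 96, 97, 96, 89]
t=17: [59, 61, 57, 49, 44, 42, 45, 52]
t=18: [97, 97, 94, 85, 79, 77, 81, 89]
t=19: [45, 44, 48, 58, 66, 68, 63, 53]
t=20: [82, 82, 84, 92, 92, 92, 93, 88]
t=21: [61, 61, 59, 51, 49, 48, 50, 55]
t=22: [99, 99, 98, 90, 86, 85, 88, 94]
t=23: [39, 39, 41, 50, 54, 56, 52, 45]
t=24: [71, 71, 74, 84, 89, 91, 86, 79]
t=25: [78, 79, 74, 64, 57, 55, 61, 70]
t=26: [78, 77, 81, 91, 95, 95, 94, 85]
t=27: [66, 68, 63, 53, 47, 46, 49, 59]
t=28: [93, 93, 93, 89, 84, 84, 86, 94]
t=29: [47, 46, 48, 53, 58, 58, 55, 49]
t=30: [83, 81, 85, 90, 96, 96, 93, 86]
t=31: [60, 62, 58, 52, 45, 45, 48, 56]
t=32: [99, 98, 96, 89, 82, 82, 86, 94]
t=33: [40, 40, 44, 52, 59, 60, 55, 47]
t=34: [74, 74, 79, 88, 96, 98, 92, 82]
t=35: [72, 73, 67, 56, 47, 45, 51, 63]
t=36: [86, 86, 88, 89, 84, 84, 86, 90]
t=37: [56, 56, 56, 56, 59, 59, 58, 55]
t=38: [97, 96, 97, 98, 100, 100, 99, 97]
t=39: [38, 39, 38, 37, 35, 35, 36, 38]
t=40: [64, 65, 64, 63, 61, 61, 62, 64]
t=41: [97, 96, 97, 98, 100, 100, 99, 97]

Answer: [64, 65, 64, 63, 61, 61, 62, 64]
Key observation: The state at step 38, [97, 96, 97, 98, 100, 100, 99, 97], reappears at step 41: the system is in a cycle of period 3 from step 38 on.  Therefore the state at step 310 equals the state at step 38 + ((310 - 38) mod 3) = 40, which is [64, 65, 64, 63, 61, 61, 62, 64].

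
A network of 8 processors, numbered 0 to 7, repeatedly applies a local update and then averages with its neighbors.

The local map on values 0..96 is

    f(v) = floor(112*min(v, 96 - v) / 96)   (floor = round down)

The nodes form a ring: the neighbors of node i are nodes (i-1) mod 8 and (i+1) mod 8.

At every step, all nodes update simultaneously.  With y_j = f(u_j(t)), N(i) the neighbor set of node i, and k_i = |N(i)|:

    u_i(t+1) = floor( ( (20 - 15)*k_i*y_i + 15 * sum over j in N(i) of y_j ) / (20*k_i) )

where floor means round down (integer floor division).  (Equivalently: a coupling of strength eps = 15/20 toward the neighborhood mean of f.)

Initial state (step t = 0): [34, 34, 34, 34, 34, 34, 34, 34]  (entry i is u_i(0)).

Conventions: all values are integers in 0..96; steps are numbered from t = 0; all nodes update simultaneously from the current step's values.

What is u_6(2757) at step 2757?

Answer: u_6(2757) = 52
Key observation: The state at step 3, [52, 52, 52, 52, 52, 52, 52, 52], reappears at step 5: the system is in a cycle of period 2 from step 3 on.  Therefore the state at step 2757 equals the state at step 3 + ((2757 - 3) mod 2) = 3, which is [52, 52, 52, 52, 52, 52, 52, 52].

Derivation:
t=0: [34, 34, 34, 34, 34, 34, 34, 34]
t=1: [39, 39, 39, 39, 39, 39, 39, 39]
t=2: [45, 45, 45, 45, 45, 45, 45, 45]
t=3: [52, 52, 52, 52, 52, 52, 52, 52]
t=4: [51, 51, 51, 51, 51, 51, 51, 51]
t=5: [52, 52, 52, 52, 52, 52, 52, 52]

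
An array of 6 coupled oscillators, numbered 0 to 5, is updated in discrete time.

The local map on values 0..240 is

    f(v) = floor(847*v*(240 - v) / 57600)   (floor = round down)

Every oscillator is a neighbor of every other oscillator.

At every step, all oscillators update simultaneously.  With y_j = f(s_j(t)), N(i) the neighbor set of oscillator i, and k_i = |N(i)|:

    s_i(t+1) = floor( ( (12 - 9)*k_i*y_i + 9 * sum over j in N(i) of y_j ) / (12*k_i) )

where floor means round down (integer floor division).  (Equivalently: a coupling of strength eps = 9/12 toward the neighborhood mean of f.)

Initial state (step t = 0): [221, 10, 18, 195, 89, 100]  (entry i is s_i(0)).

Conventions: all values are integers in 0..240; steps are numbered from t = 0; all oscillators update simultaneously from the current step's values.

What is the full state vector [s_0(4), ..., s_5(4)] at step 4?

Simulating step by step:
t=0: [221, 10, 18, 195, 89, 100]
t=1: [108, 105, 108, 115, 122, 122]
t=2: [209, 209, 209, 209, 209, 209]
t=3: [95, 95, 95, 95, 95, 95]
t=4: [202, 202, 202, 202, 202, 202]

Answer: [202, 202, 202, 202, 202, 202]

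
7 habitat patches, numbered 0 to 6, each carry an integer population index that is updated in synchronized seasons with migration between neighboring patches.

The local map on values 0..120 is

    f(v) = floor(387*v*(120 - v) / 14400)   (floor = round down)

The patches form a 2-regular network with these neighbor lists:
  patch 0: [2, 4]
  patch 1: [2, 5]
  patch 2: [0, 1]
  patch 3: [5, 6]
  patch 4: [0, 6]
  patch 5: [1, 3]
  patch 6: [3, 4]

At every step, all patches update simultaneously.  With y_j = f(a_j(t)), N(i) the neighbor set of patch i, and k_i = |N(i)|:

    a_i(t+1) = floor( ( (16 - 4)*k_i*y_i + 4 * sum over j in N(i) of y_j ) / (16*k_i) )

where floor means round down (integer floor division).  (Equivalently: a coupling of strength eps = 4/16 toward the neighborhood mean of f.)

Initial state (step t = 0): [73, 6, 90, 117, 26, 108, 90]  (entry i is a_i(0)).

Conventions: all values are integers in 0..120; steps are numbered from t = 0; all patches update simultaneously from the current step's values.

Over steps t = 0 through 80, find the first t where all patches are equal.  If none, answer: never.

Answer: never
Key observation: The state at step 14 reappears at step 16 — the system is in a cycle of period 2 from step 14 on.  No step 0..16 is synchronized, and the cycle repeats forever, so no step up to 80 (or ever) has all patches equal.

Derivation:
t=0: [73, 6, 90, 117, 26, 108, 90]  (not all equal)
t=1: [86, 26, 67, 20, 69, 28, 63]  (not all equal)
t=2: [82, 69, 89, 60, 92, 66, 90]  (not all equal)
t=3: [80, 91, 77, 92, 71, 95, 74]  (not all equal)
t=4: [87, 71, 85, 71, 91, 64, 88]  (not all equal)
t=5: [76, 91, 80, 91, 71, 95, 76]  (not all equal)
t=6: [89, 71, 84, 71, 92, 64, 87]  (not all equal)
t=7: [74, 91, 81, 91, 70, 95, 78]  (not all equal)
t=8: [90, 70, 83, 71, 92, 64, 86]  (not all equal)
t=9: [72, 92, 82, 91, 70, 95, 78]  (not all equal)
t=10: [91, 70, 82, 71, 93, 64, 86]  (not all equal)
t=11: [71, 92, 82, 91, 68, 95, 78]  (not all equal)
t=12: [92, 70, 82, 71, 93, 64, 86]  (not all equal)
t=13: [70, 92, 82, 91, 68, 95, 78]  (not all equal)
t=14: [92, 70, 82, 71, 94, 64, 86]  (not all equal)
t=15: [70, 92, 82, 91, 67, 95, 78]  (not all equal)
t=16: [92, 70, 82, 71, 94, 64, 86]  (not all equal)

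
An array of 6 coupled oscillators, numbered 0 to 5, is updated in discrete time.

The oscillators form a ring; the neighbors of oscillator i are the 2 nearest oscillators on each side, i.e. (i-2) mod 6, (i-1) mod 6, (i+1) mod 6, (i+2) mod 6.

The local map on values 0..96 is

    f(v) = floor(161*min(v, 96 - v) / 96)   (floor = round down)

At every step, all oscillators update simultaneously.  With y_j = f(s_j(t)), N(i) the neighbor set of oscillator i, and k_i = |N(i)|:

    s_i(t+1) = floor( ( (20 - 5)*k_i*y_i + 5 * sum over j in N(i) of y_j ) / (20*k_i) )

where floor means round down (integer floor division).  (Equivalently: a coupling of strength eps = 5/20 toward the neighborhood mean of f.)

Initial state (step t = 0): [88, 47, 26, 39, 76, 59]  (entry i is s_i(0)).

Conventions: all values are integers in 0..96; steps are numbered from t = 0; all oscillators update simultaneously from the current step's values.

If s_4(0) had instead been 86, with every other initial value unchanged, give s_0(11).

Answer: s_0(11) = 73
Key observation: This trace re-runs the system from the modified initial state.

Derivation:
t=0: [88, 47, 26, 39, 86, 59]
t=1: [22, 69, 43, 61, 23, 57]
t=2: [40, 48, 65, 57, 42, 59]
t=3: [66, 75, 55, 65, 67, 64]
t=4: [50, 40, 62, 51, 49, 51]
t=5: [75, 68, 61, 73, 76, 74]
t=6: [37, 44, 53, 39, 35, 36]
t=7: [62, 70, 70, 65, 59, 61]
t=8: [55, 45, 45, 51, 59, 56]
t=9: [68, 74, 73, 73, 64, 67]
t=10: [45, 37, 39, 39, 50, 46]
t=11: [73, 64, 66, 66, 75, 75]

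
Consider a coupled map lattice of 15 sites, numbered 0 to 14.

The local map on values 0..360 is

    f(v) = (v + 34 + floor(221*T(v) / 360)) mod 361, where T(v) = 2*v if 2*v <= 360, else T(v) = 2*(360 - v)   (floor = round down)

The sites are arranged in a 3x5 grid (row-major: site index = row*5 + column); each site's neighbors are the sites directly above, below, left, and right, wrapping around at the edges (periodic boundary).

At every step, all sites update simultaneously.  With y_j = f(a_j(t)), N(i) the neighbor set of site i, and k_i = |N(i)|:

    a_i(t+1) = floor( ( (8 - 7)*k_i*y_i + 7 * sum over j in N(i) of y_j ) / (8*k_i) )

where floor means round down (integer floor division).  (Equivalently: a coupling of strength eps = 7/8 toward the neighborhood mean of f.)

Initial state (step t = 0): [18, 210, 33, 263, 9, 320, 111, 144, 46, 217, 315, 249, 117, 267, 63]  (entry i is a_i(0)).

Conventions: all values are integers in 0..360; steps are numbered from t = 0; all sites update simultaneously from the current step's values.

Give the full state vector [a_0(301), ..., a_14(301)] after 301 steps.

Answer: [112, 231, 232, 112, 64, 112, 231, 232, 112, 64, 111, 232, 231, 112, 64]
Key observation: The state at step 12, [211, 110, 110, 211, 223, 211, 110, 110, 211, 223, 211, 109, 110, 211, 223], reappears at step 16: the system is in a cycle of period 4 from step 12 on.  Therefore the state at step 301 equals the state at step 12 + ((301 - 12) mod 4) = 13, which is [112, 231, 232, 112, 64, 112, 231, 232, 112, 64, 111, 232, 231, 112, 64].

Derivation:
t=0: [18, 210, 33, 263, 9, 320, 111, 144, 46, 217, 315, 249, 117, 267, 63]
t=1: [54, 122, 181, 83, 87, 106, 149, 223, 132, 96, 81, 157, 162, 150, 69]
t=2: [241, 93, 144, 166, 204, 169, 145, 103, 158, 252, 165, 124, 40, 168, 175]
t=3: [94, 266, 190, 113, 56, 118, 233, 220, 92, 51, 110, 205, 228, 60, 54]
t=4: [202, 103, 110, 174, 201, 196, 113, 102, 174, 203, 201, 108, 88, 182, 183]
t=5: [111, 231, 212, 112, 67, 115, 225, 219, 108, 68, 114, 219, 222, 101, 70]
t=6: [214, 111, 111, 206, 228, 214, 113, 110, 207, 227, 216, 112, 107, 209, 223]
t=7: [112, 235, 232, 113, 64, 113, 234, 232, 112, 64, 112, 232, 233, 111, 64]
t=8: [211, 110, 110, 211, 223, 211, 110, 109, 211, 223, 211, 109, 109, 211, 222]
t=9: [112, 231, 231, 112, 64, 112, 231, 231, 111, 64, 111, 231, 230, 111, 64]
t=10: [210, 110, 110, 210, 222, 210, 110, 109, 210, 222, 211, 109, 109, 210, 221]
t=11: [112, 231, 231, 112, 65, 112, 231, 231, 112, 65, 111, 231, 230, 112, 65]
t=12: [211, 110, 110, 211, 223, 211, 110, 110, 211, 223, 211, 109, 110, 211, 223]
t=13: [112, 231, 232, 112, 64, 112, 231, 232, 112, 64, 111, 232, 231, 112, 64]
t=14: [210, 110, 110, 211, 222, 210, 110, 110, 211, 222, 211, 109, 110, 211, 222]
t=15: [112, 231, 232, 112, 65, 112, 231, 232, 112, 65, 111, 232, 231, 112, 64]
t=16: [211, 110, 110, 211, 223, 211, 110, 110, 211, 223, 211, 109, 110, 211, 223]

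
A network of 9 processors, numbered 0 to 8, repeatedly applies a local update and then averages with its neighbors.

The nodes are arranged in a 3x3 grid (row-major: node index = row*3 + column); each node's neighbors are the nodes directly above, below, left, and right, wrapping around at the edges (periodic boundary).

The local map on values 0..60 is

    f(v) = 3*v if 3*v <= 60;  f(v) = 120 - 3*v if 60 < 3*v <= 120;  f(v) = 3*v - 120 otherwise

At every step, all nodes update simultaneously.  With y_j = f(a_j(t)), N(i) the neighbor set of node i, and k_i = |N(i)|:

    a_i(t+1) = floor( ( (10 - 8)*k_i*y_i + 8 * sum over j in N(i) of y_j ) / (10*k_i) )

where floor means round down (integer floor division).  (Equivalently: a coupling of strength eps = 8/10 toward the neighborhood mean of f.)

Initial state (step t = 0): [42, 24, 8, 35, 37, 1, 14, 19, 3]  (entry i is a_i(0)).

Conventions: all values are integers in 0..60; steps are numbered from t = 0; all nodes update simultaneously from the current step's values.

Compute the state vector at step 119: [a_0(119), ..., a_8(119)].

Answer: [18, 18, 16, 19, 19, 18, 19, 19, 18]
Key observation: The state at step 8, [54, 54, 52, 55, 55, 54, 55, 55, 54], reappears at step 12: the system is in a cycle of period 4 from step 8 on.  Therefore the state at step 119 equals the state at step 8 + ((119 - 8) mod 4) = 11, which is [18, 18, 16, 19, 19, 18, 19, 19, 18].

Derivation:
t=0: [42, 24, 8, 35, 37, 1, 14, 19, 3]
t=1: [27, 28, 18, 15, 26, 12, 25, 33, 27]
t=2: [43, 38, 40, 41, 36, 43, 37, 36, 39]
t=3: [5, 7, 5, 8, 8, 5, 7, 8, 6]
t=4: [19, 19, 16, 19, 21, 19, 20, 21, 18]
t=5: [55, 55, 54, 57, 57, 54, 57, 57, 55]
t=6: [46, 46, 43, 48, 48, 46, 48, 48, 46]
t=7: [18, 18, 16, 21, 21, 18, 21, 21, 18]
t=8: [54, 54, 52, 55, 55, 54, 55, 55, 54]
t=9: [42, 42, 40, 43, 43, 42, 43, 43, 42]
t=10: [6, 6, 4, 7, 7, 6, 7, 7, 6]
t=11: [18, 18, 16, 19, 19, 18, 19, 19, 18]
t=12: [54, 54, 52, 55, 55, 54, 55, 55, 54]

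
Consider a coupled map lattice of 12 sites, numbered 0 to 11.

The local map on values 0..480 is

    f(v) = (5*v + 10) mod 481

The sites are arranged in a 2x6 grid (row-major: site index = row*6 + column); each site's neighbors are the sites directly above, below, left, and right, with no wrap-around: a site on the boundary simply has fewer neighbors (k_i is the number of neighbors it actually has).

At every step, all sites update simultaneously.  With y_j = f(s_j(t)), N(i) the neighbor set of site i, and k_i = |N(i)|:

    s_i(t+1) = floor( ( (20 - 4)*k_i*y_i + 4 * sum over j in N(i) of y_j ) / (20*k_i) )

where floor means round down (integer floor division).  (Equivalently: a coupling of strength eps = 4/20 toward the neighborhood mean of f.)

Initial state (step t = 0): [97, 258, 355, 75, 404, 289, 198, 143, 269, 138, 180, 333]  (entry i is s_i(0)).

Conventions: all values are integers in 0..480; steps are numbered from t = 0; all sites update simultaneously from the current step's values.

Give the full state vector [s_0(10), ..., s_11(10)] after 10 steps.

Answer: [131, 55, 160, 357, 397, 310, 111, 100, 117, 88, 367, 171]

Derivation:
t=0: [97, 258, 355, 75, 404, 289, 198, 143, 269, 138, 180, 333]
t=1: [48, 310, 348, 352, 139, 43, 56, 246, 368, 255, 380, 229]
t=2: [240, 149, 302, 318, 247, 221, 284, 276, 386, 338, 422, 223]
t=3: [272, 269, 91, 166, 260, 167, 442, 392, 63, 230, 203, 165]
t=4: [395, 375, 443, 354, 330, 361, 282, 104, 307, 208, 110, 325]
t=5: [138, 381, 299, 310, 226, 338, 377, 106, 110, 104, 96, 198]
t=6: [267, 400, 94, 112, 167, 227, 389, 114, 74, 52, 24, 57]
t=7: [318, 132, 421, 145, 318, 212, 73, 112, 360, 255, 165, 267]
t=8: [182, 180, 206, 247, 173, 140, 324, 133, 333, 323, 340, 352]
t=9: [412, 390, 125, 270, 367, 255, 212, 211, 215, 197, 273, 311]
t=10: [131, 55, 160, 357, 397, 310, 111, 100, 117, 88, 367, 171]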